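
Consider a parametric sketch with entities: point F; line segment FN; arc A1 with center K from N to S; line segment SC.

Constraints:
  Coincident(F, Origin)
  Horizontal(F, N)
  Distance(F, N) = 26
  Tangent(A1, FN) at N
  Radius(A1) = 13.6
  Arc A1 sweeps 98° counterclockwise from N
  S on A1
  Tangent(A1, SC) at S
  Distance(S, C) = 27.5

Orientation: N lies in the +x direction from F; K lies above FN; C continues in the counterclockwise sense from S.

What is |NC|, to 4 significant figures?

43.80

F is at the origin; F and N share the same y with |FN| = 26.0 and N on the +x side, so N = (26.00, 0.000). A1 meets FN tangentially, so KN is at right angles to FN, so K = N + (0, 13.6) = (26.00, 13.60). On A1, N sits at bearing -90° from K; a 98° counterclockwise sweep puts S at bearing 8°, so S = K + 13.6·(cos 8°, sin 8°) = (39.47, 15.49). The tangent condition forces KS to be normal to SC, so SC runs along (−sin 8°, cos 8°); with |SC| = 27.5, C = (35.64, 42.73). Then |NC| = |C − N| = 43.80.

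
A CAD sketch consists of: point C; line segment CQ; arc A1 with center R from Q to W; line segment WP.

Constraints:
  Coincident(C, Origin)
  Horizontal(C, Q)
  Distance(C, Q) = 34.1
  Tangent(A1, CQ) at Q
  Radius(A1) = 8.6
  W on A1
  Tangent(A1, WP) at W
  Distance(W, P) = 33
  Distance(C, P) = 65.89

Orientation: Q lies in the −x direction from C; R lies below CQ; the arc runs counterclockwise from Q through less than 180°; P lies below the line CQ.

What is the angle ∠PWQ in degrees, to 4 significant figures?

147.6°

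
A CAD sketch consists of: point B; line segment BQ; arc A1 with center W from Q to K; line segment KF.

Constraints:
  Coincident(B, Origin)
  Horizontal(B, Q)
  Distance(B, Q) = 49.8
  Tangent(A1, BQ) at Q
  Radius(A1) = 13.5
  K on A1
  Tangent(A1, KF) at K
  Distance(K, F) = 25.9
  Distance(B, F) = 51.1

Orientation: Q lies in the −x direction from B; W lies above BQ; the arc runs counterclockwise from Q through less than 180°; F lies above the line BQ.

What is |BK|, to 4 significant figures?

38.38

Checks: |WK| = 13.50 ✓; ∠(WK, KF) = 90.00° ✓; |KF| = 25.90 ✓; |BF| = 51.10 ✓.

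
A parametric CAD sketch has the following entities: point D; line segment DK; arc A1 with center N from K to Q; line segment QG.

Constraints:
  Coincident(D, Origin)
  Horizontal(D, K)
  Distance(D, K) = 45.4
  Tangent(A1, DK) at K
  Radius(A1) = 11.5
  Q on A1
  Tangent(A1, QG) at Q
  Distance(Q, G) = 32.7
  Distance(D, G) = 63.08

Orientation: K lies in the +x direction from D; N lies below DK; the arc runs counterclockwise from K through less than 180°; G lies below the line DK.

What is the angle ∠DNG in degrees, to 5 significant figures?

100.36°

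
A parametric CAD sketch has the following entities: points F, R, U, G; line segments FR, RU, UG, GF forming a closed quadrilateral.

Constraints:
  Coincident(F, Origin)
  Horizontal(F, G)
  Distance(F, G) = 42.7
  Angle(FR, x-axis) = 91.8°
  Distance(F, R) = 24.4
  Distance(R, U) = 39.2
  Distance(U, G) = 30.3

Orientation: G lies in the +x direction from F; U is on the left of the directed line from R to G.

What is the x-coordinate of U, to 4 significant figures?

38.04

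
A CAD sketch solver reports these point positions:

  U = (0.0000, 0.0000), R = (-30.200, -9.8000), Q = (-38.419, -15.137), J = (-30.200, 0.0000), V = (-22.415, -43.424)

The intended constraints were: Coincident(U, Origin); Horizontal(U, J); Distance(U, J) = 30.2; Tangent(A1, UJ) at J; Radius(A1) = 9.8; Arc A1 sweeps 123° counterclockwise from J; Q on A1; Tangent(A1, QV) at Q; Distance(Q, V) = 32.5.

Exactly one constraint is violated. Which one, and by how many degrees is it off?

Tangent(A1, QV) at Q — off by 3.50°.

U = (0.00, 0.00) ✓; U.y = 0.00, J.y = 0.00 ✓; |UJ| = 30.20 ✓; ∠(RJ, JU) = 90.00° ✓; |RJ| = 9.800 ✓; bearing(R→Q) − bearing(R→J) = 123.0° ✓; |RQ| = 9.800 ✓; ∠(RQ, QV) = 93.50° ✗; |QV| = 32.50 ✓.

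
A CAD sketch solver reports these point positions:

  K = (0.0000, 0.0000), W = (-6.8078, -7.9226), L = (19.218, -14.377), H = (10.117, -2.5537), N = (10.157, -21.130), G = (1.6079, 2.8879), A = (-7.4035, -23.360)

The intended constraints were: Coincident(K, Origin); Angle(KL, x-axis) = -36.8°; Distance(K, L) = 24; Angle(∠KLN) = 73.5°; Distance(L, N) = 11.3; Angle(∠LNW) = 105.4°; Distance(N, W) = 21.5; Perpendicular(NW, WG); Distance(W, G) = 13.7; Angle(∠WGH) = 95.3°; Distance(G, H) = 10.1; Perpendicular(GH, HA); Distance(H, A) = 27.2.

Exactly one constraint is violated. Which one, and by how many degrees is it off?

Perpendicular(GH, HA) — off by 7.50°.

K = (0.00, 0.00) ✓; KL at -36.80° ✓; |KL| = 24.00 ✓; ∠KLN = 73.50° ✓; |LN| = 11.30 ✓; ∠LNW = 105.4° ✓; |NW| = 21.50 ✓; ∠(NW, WG) = 90.00° ✓; |WG| = 13.70 ✓; ∠WGH = 95.30° ✓; |GH| = 10.10 ✓; ∠(GH, HA) = 97.50° ✗; |HA| = 27.20 ✓.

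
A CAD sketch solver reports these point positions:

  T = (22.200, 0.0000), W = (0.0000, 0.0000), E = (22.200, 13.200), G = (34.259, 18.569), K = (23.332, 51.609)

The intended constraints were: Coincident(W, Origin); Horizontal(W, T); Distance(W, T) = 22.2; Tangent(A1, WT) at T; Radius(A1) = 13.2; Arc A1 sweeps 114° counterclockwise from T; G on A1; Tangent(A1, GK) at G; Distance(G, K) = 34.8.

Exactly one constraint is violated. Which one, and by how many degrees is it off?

Tangent(A1, GK) at G — off by 5.70°.

W = (0.00, 0.00) ✓; W.y = 0.00, T.y = 0.00 ✓; |WT| = 22.20 ✓; ∠(ET, TW) = 90.00° ✓; |ET| = 13.20 ✓; bearing(E→G) − bearing(E→T) = 114.0° ✓; |EG| = 13.20 ✓; ∠(EG, GK) = 95.70° ✗; |GK| = 34.80 ✓.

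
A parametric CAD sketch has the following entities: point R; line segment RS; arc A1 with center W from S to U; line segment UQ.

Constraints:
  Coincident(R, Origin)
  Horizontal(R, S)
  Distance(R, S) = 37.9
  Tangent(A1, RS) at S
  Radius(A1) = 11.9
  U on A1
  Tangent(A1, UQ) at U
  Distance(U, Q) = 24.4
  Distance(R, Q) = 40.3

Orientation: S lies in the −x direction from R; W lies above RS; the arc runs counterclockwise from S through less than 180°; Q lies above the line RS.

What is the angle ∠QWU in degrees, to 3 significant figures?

64.0°

Checks: |WU| = 11.90 ✓; ∠(WU, UQ) = 90.00° ✓; |UQ| = 24.40 ✓; |RQ| = 40.30 ✓.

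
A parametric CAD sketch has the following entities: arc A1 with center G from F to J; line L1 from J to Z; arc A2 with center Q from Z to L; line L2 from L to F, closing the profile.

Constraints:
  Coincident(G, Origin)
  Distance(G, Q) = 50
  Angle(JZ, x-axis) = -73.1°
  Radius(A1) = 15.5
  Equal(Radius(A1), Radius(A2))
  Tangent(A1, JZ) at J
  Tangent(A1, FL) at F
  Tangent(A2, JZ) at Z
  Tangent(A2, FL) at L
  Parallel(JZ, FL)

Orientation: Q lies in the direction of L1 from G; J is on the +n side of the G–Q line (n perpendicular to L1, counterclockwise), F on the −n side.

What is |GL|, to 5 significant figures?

52.347

The slot axis is L1's direction at -73.1°, so u = (cos -73.1°, sin -73.1°) = (0.29070, -0.95681) and n = (−sin -73.1°, cos -73.1°) = (0.95681, 0.29070). G is at the origin and Q lies 50.0 along u from G, so Q = 50.0·u = (14.535, -47.841). Tangency of A1 to both parallel lines with radius 15.5 puts J and F at G ± 15.5·n: J = (14.831, 4.5059), F = (-14.831, -4.5059). Equal radii place Z and L the same way about Q: Z = Q + 15.5·n = (29.366, -43.335), L = Q − 15.5·n = (-0.29550, -52.347). Then |GL| = |L − G| = 52.347.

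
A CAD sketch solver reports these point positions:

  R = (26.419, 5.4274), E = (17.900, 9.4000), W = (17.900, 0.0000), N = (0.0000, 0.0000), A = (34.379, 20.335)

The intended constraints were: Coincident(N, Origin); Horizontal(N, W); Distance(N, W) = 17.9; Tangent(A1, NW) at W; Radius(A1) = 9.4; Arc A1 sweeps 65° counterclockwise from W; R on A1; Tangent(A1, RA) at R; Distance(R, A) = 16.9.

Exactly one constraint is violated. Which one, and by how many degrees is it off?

Tangent(A1, RA) at R — off by 3.10°.

N = (0.00, 0.00) ✓; N.y = 0.00, W.y = 0.00 ✓; |NW| = 17.90 ✓; ∠(EW, WN) = 90.00° ✓; |EW| = 9.400 ✓; bearing(E→R) − bearing(E→W) = 65.00° ✓; |ER| = 9.400 ✓; ∠(ER, RA) = 93.10° ✗; |RA| = 16.90 ✓.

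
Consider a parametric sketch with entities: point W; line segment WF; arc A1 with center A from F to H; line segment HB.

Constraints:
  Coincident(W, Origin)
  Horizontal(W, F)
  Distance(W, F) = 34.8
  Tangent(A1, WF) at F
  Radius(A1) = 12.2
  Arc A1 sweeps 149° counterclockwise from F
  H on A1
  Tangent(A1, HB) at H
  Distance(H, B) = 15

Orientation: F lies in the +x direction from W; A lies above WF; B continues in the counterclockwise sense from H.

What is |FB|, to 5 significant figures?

31.086

W is at the origin; W and F share the same y with |WF| = 34.8 and F on the +x side, so F = (34.800, 0.0000). Since A1 is tangent to WF there, AF ⟂ WF, so A = F + (0, 12.2) = (34.800, 12.200). On A1, F sits at bearing -90° from A; a 149° counterclockwise sweep puts H at bearing 59°, so H = A + 12.2·(cos 59°, sin 59°) = (41.083, 22.657). The tangent condition forces AH to be normal to HB, so HB runs along (−sin 59°, cos 59°); with |HB| = 15.0, B = (28.226, 30.383). Then |FB| = |B − F| = 31.086.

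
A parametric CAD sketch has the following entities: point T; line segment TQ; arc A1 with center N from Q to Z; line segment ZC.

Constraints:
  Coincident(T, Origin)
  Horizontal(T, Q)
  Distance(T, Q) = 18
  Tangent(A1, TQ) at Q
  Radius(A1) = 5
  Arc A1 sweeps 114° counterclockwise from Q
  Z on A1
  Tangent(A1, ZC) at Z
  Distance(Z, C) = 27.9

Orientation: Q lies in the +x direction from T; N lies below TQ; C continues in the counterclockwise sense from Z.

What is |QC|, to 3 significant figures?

33.2

T is at the origin; TQ is horizontal with |TQ| = 18.0 and Q on the +x side, so Q = (18.0, 0.00). A1 meets TQ tangentially, so NQ is at right angles to TQ, so N = Q + (0, -5) = (18.0, -5.00). On A1, Q sits at bearing 90° from N; a 114° counterclockwise sweep puts Z at bearing 204°, so Z = N + 5.0·(cos 204°, sin 204°) = (13.4, -7.03). A1 meets ZC tangentially, so NZ is at right angles to ZC, so ZC runs along (−sin 204°, cos 204°); with |ZC| = 27.9, C = (24.8, -32.5). Then |QC| = |C − Q| = 33.2.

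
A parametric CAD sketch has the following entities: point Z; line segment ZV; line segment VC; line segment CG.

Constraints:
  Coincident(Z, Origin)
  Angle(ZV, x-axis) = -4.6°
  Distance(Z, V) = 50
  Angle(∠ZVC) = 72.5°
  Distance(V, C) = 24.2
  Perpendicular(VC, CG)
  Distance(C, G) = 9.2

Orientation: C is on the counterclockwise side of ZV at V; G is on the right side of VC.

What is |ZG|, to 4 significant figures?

57.62

∠ZVC = 72.5°, so VC runs at -4.6° + (180° − 72.5°) = 102.9° from the x-axis; with |VC| = 24.2, C = V + 24.2·(cos 102.9°, sin 102.9°) = (44.44, 19.58). VC ⟂ CG; with |CG| = 9.2 on the right of VC, G = C + 9.2·(0.9748, 0.2233) = (53.40, 21.63). Then |ZG| = |G − Z| = 57.62.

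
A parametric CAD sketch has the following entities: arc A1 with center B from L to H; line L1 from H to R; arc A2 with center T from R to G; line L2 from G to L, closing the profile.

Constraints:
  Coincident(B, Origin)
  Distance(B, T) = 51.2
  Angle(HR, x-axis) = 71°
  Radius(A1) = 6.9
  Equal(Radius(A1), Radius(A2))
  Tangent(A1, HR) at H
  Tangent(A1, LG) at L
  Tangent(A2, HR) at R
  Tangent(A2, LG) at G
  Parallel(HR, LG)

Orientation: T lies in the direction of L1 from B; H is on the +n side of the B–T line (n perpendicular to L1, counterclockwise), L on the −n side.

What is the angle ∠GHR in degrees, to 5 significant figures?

15.085°

Tangency of A1 to both parallel lines with radius 6.9 puts H and L at B ± 6.9·n: H = (-6.5241, 2.2464), L = (6.5241, -2.2464). Equal radii place R and G the same way about T: R = T + 6.9·n = (10.145, 50.657), G = T − 6.9·n = (23.193, 46.164). Then cos ∠GHR = HG·HR / (|HG||HR|), giving 15.085°.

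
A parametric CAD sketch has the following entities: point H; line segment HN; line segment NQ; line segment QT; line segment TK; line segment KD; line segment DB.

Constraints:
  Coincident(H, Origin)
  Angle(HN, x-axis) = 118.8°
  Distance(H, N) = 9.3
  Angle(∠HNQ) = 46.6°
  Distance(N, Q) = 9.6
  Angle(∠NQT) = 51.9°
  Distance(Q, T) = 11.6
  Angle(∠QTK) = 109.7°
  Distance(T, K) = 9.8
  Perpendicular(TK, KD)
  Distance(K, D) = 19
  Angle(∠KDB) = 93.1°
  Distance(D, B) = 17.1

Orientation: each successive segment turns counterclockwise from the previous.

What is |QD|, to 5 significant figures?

15.914

∠QTK = 109.7° gives TK at 90.600° from the x-axis; with |TK| = 9.8, K = (3.3619, 12.833). TK ⟂ KD, so KD runs at -179.40°; with |KD| = 19.0, D = (-15.637, 12.634). Then |QD| = |D − Q| = 15.914.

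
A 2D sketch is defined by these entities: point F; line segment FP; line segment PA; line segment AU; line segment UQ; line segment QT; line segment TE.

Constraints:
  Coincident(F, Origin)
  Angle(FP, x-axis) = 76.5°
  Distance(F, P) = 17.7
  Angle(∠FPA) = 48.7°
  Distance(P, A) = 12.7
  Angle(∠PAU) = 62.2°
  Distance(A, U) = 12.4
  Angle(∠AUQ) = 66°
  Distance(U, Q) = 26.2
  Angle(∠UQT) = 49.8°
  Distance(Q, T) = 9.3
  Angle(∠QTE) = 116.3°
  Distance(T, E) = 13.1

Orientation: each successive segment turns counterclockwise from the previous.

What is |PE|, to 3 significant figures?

6.01

∠UQT = 49.8° gives QT at -150° from the x-axis; with |QT| = 9.3, T = (-0.211, 25.4). ∠QTE = 116.3° gives TE at -86.5° from the x-axis; with |TE| = 13.1, E = (0.588, 12.4). Then |PE| = |E − P| = 6.01.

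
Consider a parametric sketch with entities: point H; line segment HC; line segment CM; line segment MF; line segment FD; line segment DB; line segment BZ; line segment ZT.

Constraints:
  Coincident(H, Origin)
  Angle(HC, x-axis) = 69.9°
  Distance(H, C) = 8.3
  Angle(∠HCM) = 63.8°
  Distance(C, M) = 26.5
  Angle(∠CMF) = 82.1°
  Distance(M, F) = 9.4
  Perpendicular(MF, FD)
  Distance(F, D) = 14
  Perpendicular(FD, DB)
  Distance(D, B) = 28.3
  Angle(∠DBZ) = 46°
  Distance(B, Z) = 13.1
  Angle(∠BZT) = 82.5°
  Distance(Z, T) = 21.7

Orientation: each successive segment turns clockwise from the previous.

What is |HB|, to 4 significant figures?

30.38

H is at the origin; HC runs at 69.9° with length 8.3, so C = (2.852, 7.794). ∠HCM = 63.8° gives CM at -46.30° from the x-axis; with |CM| = 26.5, M = (21.16, -11.36). ∠CMF = 82.1° gives MF at -144.2° from the x-axis; with |MF| = 9.4, F = (13.54, -16.86). The perpendicularity gives FD at right angles to MF, so FD runs at 125.8°; with |FD| = 14.0, D = (5.347, -5.508). FD ⟂ DB, so DB runs at 35.80°; with |DB| = 28.3, B = (28.30, 11.05). Then |HB| = |B − H| = 30.38.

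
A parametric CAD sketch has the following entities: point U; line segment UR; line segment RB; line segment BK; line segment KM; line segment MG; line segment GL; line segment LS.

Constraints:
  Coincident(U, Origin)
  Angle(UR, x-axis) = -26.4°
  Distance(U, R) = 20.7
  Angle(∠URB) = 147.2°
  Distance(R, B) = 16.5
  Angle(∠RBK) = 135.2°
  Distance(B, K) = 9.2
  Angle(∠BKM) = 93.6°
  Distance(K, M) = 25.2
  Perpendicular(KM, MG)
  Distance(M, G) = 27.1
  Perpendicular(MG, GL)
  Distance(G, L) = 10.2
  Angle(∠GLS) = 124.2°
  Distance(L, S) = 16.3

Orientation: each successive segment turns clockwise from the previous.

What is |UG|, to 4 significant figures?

4.993

U is at the origin; UR runs at -26.4° with length 20.7, so R = (18.54, -9.204). ∠URB = 147.2° gives RB at -59.20° from the x-axis; with |RB| = 16.5, B = (26.99, -23.38). ∠RBK = 135.2° gives BK at -104.0° from the x-axis; with |BK| = 9.2, K = (24.76, -32.30). ∠BKM = 93.6° gives KM at 169.6° from the x-axis; with |KM| = 25.2, M = (-0.02174, -27.75). The perpendicularity gives MG at right angles to KM, so MG runs at 79.60°; with |MG| = 27.1, G = (4.870, -1.100). Then |UG| = |G − U| = 4.993.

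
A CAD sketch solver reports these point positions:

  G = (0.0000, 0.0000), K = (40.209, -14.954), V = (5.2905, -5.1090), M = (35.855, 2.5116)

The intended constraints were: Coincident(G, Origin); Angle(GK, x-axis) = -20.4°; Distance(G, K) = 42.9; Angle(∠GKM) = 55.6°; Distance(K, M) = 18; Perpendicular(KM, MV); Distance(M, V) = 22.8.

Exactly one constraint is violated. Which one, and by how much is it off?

Distance(M, V) = 22.8 — off by 8.70.

G = (0.00, 0.00) ✓; GK at -20.40° ✓; |GK| = 42.90 ✓; ∠GKM = 55.60° ✓; |KM| = 18.00 ✓; ∠(KM, MV) = 90.00° ✓; |MV| = 31.50 ✗.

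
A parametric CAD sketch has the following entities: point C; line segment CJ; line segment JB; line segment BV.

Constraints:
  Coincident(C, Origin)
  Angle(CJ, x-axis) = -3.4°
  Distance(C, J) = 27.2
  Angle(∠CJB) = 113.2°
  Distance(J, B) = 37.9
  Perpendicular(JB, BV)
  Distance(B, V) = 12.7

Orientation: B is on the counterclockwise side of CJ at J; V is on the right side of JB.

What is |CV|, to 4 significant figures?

61.52

C is at the origin; CJ runs at -3.4° with length 27.2, so J = 27.2·(cos -3.4°, sin -3.4°) = (27.15, -1.613). ∠CJB = 113.2°, so JB runs at -3.4° + (180° − 113.2°) = 63.40° from the x-axis; with |JB| = 37.9, B = J + 37.9·(cos 63.40°, sin 63.40°) = (44.12, 32.28). JB is perpendicular to BV; with |BV| = 12.7 on the right of JB, V = B + 12.7·(0.8942, -0.4478) = (55.48, 26.59). Then |CV| = |V − C| = 61.52.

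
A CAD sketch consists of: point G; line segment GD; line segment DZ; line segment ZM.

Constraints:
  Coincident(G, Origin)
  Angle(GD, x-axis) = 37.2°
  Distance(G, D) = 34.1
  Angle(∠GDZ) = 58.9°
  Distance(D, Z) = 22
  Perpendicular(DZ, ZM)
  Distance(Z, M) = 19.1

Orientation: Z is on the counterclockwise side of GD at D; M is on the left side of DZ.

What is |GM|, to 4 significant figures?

11.01

G is at the origin; GD runs at 37.2° with length 34.1, so D = 34.1·(cos 37.2°, sin 37.2°) = (27.16, 20.62). ∠GDZ = 58.9°, so DZ runs at 37.2° + (180° − 58.9°) = 158.3° from the x-axis; with |DZ| = 22.0, Z = D + 22.0·(cos 158.3°, sin 158.3°) = (6.721, 28.75). The perpendicularity gives ZM at right angles to DZ; with |ZM| = 19.1 on the left of DZ, M = Z + 19.1·(-0.3697, -0.9291) = (-0.3414, 11.00). Then |GM| = |M − G| = 11.01.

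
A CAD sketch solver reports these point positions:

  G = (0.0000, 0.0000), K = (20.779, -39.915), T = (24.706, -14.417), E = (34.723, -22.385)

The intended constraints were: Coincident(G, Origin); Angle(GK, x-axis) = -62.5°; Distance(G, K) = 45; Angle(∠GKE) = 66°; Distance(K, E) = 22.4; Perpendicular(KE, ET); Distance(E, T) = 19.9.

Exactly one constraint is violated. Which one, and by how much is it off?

Distance(E, T) = 19.9 — off by 7.10.

G = (0.00, 0.00) ✓; GK at -62.50° ✓; |GK| = 45.00 ✓; ∠GKE = 66.00° ✓; |KE| = 22.40 ✓; ∠(KE, ET) = 90.00° ✓; |ET| = 12.80 ✗.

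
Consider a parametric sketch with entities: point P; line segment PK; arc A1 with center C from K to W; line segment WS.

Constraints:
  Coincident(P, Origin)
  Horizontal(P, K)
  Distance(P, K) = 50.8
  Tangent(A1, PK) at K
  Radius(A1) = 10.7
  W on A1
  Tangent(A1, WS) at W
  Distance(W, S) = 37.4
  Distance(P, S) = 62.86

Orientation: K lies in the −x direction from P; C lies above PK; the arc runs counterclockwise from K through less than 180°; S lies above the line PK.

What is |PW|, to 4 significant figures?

41.52

P is at the origin; P and K share the same y with |PK| = 50.8 and K on the −x side, so K = (-50.80, 0.000). Since A1 is tangent to PK there, CK ⟂ PK, so C = K + (0, 10.7) = (-50.80, 10.70). Since CW ⟂ WS (tangency), |CS| = √(10.7² + 37.4²) = 38.90 regardless of where W sits on A1. So S lies on both circle(P, 62.86) and circle(C, 38.90); the above-PK intersection is S = (-40.38, 48.18). W is the foot of the tangent from S: W = (-40.10, 10.78).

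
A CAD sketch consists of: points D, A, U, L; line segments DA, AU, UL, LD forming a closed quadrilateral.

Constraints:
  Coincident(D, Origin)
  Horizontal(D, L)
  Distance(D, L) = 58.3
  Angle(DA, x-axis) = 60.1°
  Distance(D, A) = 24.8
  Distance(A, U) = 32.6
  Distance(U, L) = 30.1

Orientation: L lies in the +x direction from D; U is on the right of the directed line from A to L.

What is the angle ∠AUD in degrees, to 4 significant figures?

46.65°

D is at the origin; D and L share the same y with |DL| = 58.3 and L in +x, so L = (58.3, 0). DA runs at 60.1° with |DA| = 24.8, so A = (12.36, 21.50). U is determined by |AU| = 32.6 and |UL| = 30.1 together: it lies at the intersection of circle(A, 32.6) and circle(L, 30.1). With |AL| = 50.72, the foot of the radical line on AL is 26.90 from A and the perpendicular offset is √(32.6² − 26.90²) = 18.41. Taking the right-of-AL solution: U = (28.93, -6.579).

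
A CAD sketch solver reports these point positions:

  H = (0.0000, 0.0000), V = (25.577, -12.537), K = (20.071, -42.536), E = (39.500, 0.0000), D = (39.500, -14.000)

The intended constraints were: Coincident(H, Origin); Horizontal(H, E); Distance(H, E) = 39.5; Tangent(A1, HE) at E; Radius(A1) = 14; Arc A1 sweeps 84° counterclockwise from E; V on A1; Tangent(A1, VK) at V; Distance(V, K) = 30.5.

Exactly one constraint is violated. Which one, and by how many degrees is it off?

Tangent(A1, VK) at V — off by 4.40°.

H = (0.00, 0.00) ✓; H.y = 0.00, E.y = 0.00 ✓; |HE| = 39.50 ✓; ∠(DE, EH) = 90.00° ✓; |DE| = 14.00 ✓; bearing(D→V) − bearing(D→E) = 84.00° ✓; |DV| = 14.00 ✓; ∠(DV, VK) = 94.40° ✗; |VK| = 30.50 ✓.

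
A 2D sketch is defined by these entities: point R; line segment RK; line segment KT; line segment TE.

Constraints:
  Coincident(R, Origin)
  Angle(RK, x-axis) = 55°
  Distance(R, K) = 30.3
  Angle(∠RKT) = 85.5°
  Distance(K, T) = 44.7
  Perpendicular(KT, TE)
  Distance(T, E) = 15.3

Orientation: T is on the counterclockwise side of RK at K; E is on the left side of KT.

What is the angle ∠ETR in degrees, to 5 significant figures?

54.484°

R is at the origin; RK runs at 55.0° with length 30.3, so K = 30.3·(cos 55.0°, sin 55.0°) = (17.379, 24.820). ∠RKT = 85.5°, so KT runs at 55.0° + (180° − 85.5°) = 149.50° from the x-axis; with |KT| = 44.7, T = K + 44.7·(cos 149.50°, sin 149.50°) = (-21.135, 47.507). KT is perpendicular to TE; with |TE| = 15.3 on the left of KT, E = T + 15.3·(-0.50754, -0.86163) = (-28.901, 34.324). Then cos ∠ETR = TE·TR / (|TE||TR|), giving 54.484°.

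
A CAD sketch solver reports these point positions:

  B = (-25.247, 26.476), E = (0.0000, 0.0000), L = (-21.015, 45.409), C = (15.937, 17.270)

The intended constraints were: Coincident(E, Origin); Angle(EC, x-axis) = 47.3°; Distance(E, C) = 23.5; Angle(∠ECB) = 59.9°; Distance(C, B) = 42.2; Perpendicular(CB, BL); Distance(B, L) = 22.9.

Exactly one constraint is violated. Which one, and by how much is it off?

Distance(B, L) = 22.9 — off by 3.50.

E = (0.00, 0.00) ✓; EC at 47.30° ✓; |EC| = 23.50 ✓; ∠ECB = 59.90° ✓; |CB| = 42.20 ✓; ∠(CB, BL) = 90.00° ✓; |BL| = 19.40 ✗.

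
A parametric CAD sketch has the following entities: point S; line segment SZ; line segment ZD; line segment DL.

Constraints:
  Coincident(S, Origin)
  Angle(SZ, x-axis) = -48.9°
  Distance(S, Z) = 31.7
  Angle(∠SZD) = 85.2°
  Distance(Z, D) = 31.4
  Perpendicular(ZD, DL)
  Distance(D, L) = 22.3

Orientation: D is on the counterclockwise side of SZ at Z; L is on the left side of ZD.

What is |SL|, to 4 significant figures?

30.21

∠SZD = 85.2°, so ZD runs at -48.9° + (180° − 85.2°) = 45.90° from the x-axis; with |ZD| = 31.4, D = Z + 31.4·(cos 45.90°, sin 45.90°) = (42.69, -1.339). ZD ⟂ DL; with |DL| = 22.3 on the left of ZD, L = D + 22.3·(-0.7181, 0.6959) = (26.68, 14.18). Then |SL| = |L − S| = 30.21.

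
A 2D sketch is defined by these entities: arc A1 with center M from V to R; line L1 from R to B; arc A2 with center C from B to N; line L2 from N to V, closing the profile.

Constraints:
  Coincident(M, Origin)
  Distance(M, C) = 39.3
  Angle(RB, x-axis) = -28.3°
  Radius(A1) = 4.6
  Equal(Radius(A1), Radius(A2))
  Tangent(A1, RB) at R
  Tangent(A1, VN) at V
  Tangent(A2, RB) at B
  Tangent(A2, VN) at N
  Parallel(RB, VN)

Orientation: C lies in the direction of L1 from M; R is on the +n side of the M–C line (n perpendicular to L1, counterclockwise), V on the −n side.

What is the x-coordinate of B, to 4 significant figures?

36.78

The slot axis is L1's direction at -28.3°, so u = (cos -28.3°, sin -28.3°) = (0.8805, -0.4741) and n = (−sin -28.3°, cos -28.3°) = (0.4741, 0.8805). M is at the origin and C lies 39.3 along u from M, so C = 39.3·u = (34.60, -18.63). Tangency of A1 to both parallel lines with radius 4.6 puts R and V at M ± 4.6·n: R = (2.181, 4.050), V = (-2.181, -4.050). Equal radii place B and N the same way about C: B = C + 4.6·n = (36.78, -14.58), N = C − 4.6·n = (32.42, -22.68). So B.x = 36.78.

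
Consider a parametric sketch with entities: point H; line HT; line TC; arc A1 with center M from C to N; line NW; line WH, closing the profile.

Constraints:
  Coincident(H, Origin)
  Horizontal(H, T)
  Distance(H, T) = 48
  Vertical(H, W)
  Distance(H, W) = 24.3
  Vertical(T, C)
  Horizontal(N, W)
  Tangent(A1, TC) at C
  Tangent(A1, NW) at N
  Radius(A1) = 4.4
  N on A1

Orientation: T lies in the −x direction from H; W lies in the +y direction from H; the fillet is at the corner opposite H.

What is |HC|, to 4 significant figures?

51.96

H is at the origin; H and T share the same y with |HT| = 48.0 and T on the −x side, so T = (-48.00, 0.000). HW is vertical with |HW| = 24.3 and W on the +y side, so W = (0.000, 24.30). The virtual corner opposite H is at (-48.00, 24.30). Tangency of A1 to TC means the radius MC is perpendicular to TC and A1 meets NW tangentially, so MN is at right angles to NW, with radius 4.4, so the center M sits 4.4 in from both sides at M = (-43.60, 19.90). That places the tangent points at C = (-48.00, 19.90) on TC and N = (-43.60, 24.30) on NW. Then |HC| = |C − H| = 51.96.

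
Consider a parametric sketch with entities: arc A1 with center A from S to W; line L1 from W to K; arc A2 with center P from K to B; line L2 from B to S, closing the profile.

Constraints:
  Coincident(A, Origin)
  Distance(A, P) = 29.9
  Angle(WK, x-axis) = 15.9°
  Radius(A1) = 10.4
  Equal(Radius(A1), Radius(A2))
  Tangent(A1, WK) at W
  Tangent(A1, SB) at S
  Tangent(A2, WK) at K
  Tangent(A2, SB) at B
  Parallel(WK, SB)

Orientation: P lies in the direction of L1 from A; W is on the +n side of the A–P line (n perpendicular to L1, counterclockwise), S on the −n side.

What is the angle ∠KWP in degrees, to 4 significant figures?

19.18°

The slot axis is L1's direction at 15.9°, so u = (cos 15.9°, sin 15.9°) = (0.9617, 0.2740) and n = (−sin 15.9°, cos 15.9°) = (-0.2740, 0.9617). A is at the origin and P lies 29.9 along u from A, so P = 29.9·u = (28.76, 8.191). Tangency of A1 to both parallel lines with radius 10.4 puts W and S at A ± 10.4·n: W = (-2.849, 10.00), S = (2.849, -10.00). Equal radii place K and B the same way about P: K = P + 10.4·n = (25.91, 18.19), B = P − 10.4·n = (31.61, -1.811). Then cos ∠KWP = WK·WP / (|WK||WP|), giving 19.18°.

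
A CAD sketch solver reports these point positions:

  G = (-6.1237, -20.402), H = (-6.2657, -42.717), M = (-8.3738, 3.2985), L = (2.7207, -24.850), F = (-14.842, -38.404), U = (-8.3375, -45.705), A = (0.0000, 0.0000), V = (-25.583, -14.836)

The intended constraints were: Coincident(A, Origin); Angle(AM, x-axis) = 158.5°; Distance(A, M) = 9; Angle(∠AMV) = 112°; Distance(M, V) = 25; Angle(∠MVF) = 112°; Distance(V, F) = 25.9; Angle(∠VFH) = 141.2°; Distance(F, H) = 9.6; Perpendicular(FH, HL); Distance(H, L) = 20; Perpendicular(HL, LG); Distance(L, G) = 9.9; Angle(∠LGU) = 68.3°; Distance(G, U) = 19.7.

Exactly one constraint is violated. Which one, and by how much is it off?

Distance(G, U) = 19.7 — off by 5.70.

A = (0.00, 0.00) ✓; AM at 158.5° ✓; |AM| = 9.000 ✓; ∠AMV = 112.0° ✓; |MV| = 25.00 ✓; ∠MVF = 112.0° ✓; |VF| = 25.90 ✓; ∠VFH = 141.2° ✓; |FH| = 9.600 ✓; ∠(FH, HL) = 90.00° ✓; |HL| = 20.00 ✓; ∠(HL, LG) = 90.00° ✓; |LG| = 9.900 ✓; ∠LGU = 68.30° ✓; |GU| = 25.40 ✗.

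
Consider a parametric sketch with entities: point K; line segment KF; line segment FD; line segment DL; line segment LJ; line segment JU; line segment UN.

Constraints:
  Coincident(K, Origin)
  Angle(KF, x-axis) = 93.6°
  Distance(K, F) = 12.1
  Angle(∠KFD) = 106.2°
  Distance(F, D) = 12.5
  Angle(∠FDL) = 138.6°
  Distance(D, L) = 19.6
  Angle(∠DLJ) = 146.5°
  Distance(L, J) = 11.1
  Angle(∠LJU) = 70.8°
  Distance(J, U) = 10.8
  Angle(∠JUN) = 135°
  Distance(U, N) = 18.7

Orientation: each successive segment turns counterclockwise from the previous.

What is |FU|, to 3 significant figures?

30.0

K is at the origin; KF runs at 93.6° with length 12.1, so F = (-0.760, 12.1). ∠KFD = 106.2° gives FD at 167° from the x-axis; with |FD| = 12.5, D = (-13.0, 14.8). ∠FDL = 138.6° gives DL at -151° from the x-axis; with |DL| = 19.6, L = (-30.1, 5.36). ∠DLJ = 146.5° gives LJ at -118° from the x-axis; with |LJ| = 11.1, J = (-35.3, -4.47). ∠LJU = 70.8° gives JU at -8.50° from the x-axis; with |JU| = 10.8, U = (-24.6, -6.06). Then |FU| = |U − F| = 30.0.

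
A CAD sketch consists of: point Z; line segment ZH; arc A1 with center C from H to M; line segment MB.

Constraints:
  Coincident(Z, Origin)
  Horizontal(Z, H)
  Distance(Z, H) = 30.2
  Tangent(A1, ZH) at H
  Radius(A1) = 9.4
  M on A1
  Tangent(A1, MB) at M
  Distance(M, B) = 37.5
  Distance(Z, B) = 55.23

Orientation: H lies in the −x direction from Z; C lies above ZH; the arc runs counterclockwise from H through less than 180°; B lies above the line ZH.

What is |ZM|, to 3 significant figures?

23.7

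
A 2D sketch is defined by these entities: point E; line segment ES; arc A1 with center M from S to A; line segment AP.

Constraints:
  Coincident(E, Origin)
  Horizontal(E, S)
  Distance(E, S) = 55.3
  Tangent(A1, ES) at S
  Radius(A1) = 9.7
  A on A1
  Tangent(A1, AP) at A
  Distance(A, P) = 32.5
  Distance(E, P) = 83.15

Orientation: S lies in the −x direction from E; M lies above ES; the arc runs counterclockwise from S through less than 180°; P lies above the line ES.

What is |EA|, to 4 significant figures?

51.96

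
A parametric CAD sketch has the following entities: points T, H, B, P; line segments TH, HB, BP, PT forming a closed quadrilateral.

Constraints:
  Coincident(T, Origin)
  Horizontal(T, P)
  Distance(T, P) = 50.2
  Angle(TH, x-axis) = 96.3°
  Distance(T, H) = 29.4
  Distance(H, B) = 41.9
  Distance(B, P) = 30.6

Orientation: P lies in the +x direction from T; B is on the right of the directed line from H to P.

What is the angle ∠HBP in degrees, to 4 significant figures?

113.3°

T is at the origin; TP is horizontal with |TP| = 50.2 and P in +x, so P = (50.2, 0). TH runs at 96.3° with |TH| = 29.4, so H = (-3.226, 29.22). B is determined by |HB| = 41.9 and |BP| = 30.6 together: it lies at the intersection of circle(H, 41.9) and circle(P, 30.6). With |HP| = 60.90, the foot of the radical line on HP is 37.17 from H and the perpendicular offset is √(41.9² − 37.17²) = 19.33. Taking the right-of-HP solution: B = (20.11, -5.576).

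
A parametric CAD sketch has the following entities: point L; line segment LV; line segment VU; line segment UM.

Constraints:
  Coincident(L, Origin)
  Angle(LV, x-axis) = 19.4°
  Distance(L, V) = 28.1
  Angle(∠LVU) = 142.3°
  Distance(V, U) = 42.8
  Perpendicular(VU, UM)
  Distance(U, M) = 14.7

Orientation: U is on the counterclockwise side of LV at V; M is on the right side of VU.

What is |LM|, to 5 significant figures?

72.429

L is at the origin; LV runs at 19.4° with length 28.1, so V = 28.1·(cos 19.4°, sin 19.4°) = (26.505, 9.3337). ∠LVU = 142.3°, so VU runs at 19.4° + (180° − 142.3°) = 57.100° from the x-axis; with |VU| = 42.8, U = V + 42.8·(cos 57.100°, sin 57.100°) = (49.752, 45.269). VU is perpendicular to UM; with |UM| = 14.7 on the right of VU, M = U + 14.7·(0.83962, -0.54317) = (62.095, 37.285). Then |LM| = |M − L| = 72.429.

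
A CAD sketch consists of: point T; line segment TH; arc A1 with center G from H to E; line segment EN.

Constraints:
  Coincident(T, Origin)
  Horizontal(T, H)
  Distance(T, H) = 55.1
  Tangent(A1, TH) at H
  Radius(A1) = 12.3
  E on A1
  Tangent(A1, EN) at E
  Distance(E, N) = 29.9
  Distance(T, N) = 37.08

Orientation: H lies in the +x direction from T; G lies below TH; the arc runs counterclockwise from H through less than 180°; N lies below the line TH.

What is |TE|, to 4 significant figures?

46.11

T is at the origin; TH is horizontal with |TH| = 55.1 and H on the +x side, so H = (55.10, 0.000). Tangency of A1 to TH means the radius GH is perpendicular to TH, so G = H + (0, -12.3) = (55.10, -12.30). Since GE ⟂ EN (tangency), |GN| = √(12.3² + 29.9²) = 32.33 regardless of where E sits on A1. So N lies on both circle(T, 37.08) and circle(G, 32.33); the below-TH intersection is N = (26.02, -26.42). E is the foot of the tangent from N: E = (45.92, -4.111).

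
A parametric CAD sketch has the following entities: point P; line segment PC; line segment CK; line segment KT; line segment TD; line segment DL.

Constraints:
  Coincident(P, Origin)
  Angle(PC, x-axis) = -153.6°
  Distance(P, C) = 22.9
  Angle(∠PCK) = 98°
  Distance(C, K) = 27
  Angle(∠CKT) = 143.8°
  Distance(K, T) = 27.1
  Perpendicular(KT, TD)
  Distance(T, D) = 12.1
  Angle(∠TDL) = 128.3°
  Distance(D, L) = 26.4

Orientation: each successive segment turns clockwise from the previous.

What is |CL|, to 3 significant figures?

30.8

The perpendicularity gives TD at right angles to KT, so TD runs at -1.80°; with |TD| = 12.1, D = (-22.8, 38.8). ∠TDL = 128.3° gives DL at -53.5° from the x-axis; with |DL| = 26.4, L = (-7.12, 17.6). Then |CL| = |L − C| = 30.8.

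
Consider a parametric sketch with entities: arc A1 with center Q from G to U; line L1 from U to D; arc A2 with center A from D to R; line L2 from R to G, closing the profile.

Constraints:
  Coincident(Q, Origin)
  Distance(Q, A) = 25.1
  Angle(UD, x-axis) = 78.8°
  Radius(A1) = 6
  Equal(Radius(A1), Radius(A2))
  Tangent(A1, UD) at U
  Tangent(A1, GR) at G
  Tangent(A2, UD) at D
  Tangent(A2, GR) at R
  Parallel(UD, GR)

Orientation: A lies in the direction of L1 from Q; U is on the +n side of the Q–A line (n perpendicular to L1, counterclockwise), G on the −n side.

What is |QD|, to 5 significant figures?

25.807

Tangency of A1 to both parallel lines with radius 6.0 puts U and G at Q ± 6.0·n: U = (-5.8857, 1.1654), G = (5.8857, -1.1654). Equal radii place D and R the same way about A: D = A + 6.0·n = (-1.0104, 25.787), R = A − 6.0·n = (10.761, 23.457). Then |QD| = |D − Q| = 25.807.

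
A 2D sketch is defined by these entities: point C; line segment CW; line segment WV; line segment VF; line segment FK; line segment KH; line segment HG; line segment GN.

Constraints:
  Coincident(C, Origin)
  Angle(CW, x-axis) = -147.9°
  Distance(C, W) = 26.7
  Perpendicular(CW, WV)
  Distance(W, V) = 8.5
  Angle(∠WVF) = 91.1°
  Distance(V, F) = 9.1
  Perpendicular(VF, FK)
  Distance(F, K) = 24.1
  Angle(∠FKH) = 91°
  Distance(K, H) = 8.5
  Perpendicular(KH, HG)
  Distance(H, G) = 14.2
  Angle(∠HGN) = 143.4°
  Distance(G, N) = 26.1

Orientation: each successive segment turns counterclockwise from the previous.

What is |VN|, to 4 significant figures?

19.14

C is at the origin; CW runs at -147.9° with length 26.7, so W = (-22.62, -14.19). CW is perpendicular to WV, so WV runs at -57.90°; with |WV| = 8.5, V = (-18.10, -21.39). ∠WVF = 91.1° gives VF at 31.00° from the x-axis; with |VF| = 9.1, F = (-10.30, -16.70). VF is perpendicular to FK, so FK runs at 121.0°; with |FK| = 24.1, K = (-22.71, 3.956). ∠FKH = 91.0° gives KH at -150.0° from the x-axis; with |KH| = 8.5, H = (-30.07, -0.2943). The perpendicularity gives HG at right angles to KH, so HG runs at -60.00°; with |HG| = 14.2, G = (-22.97, -12.59). ∠HGN = 143.4° gives GN at -23.40° from the x-axis; with |GN| = 26.1, N = (0.9787, -22.96). Then |VN| = |N − V| = 19.14.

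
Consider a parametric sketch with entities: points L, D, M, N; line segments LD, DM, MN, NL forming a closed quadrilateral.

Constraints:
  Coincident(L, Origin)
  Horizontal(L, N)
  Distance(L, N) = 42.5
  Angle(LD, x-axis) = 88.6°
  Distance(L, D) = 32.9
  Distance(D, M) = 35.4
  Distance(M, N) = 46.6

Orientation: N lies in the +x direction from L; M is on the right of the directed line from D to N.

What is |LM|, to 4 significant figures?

4.597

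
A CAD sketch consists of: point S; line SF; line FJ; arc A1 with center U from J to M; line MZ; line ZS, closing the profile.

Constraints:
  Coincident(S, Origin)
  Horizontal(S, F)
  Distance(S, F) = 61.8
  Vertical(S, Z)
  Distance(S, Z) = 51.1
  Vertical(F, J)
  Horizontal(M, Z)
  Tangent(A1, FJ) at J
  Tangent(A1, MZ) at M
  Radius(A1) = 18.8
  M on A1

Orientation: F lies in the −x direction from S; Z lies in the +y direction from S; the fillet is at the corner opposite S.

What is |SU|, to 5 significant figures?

53.780

S is at the origin; SF is horizontal with |SF| = 61.8 and F on the −x side, so F = (-61.800, 0.0000). S and Z share the same x with |SZ| = 51.1 and Z on the +y side, so Z = (0.0000, 51.100). The virtual corner opposite S is at (-61.800, 51.100). Since A1 is tangent to FJ there, UJ ⟂ FJ and tangency of A1 to MZ means the radius UM is perpendicular to MZ, with radius 18.8, so the center U sits 18.8 in from both sides at U = (-43.000, 32.300). Then |SU| = |U − S| = 53.780.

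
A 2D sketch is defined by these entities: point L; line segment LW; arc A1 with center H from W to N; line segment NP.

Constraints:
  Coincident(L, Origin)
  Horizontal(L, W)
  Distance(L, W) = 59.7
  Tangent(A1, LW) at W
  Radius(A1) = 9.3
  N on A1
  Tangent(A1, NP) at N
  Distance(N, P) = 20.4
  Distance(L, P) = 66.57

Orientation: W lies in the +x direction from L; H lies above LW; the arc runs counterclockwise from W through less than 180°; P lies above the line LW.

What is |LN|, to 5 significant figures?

69.297

L is at the origin; LW is horizontal with |LW| = 59.7 and W on the +x side, so W = (59.700, 0.0000). Since A1 is tangent to LW there, HW ⟂ LW, so H = W + (0, 9.3) = (59.700, 9.3000). Since HN ⟂ NP (tangency), |HP| = √(9.3² + 20.4²) = 22.420 regardless of where N sits on A1. So P lies on both circle(L, 66.57) and circle(H, 22.420); the above-LW intersection is P = (58.543, 31.690). N is the foot of the tangent from P: N = (67.952, 13.589).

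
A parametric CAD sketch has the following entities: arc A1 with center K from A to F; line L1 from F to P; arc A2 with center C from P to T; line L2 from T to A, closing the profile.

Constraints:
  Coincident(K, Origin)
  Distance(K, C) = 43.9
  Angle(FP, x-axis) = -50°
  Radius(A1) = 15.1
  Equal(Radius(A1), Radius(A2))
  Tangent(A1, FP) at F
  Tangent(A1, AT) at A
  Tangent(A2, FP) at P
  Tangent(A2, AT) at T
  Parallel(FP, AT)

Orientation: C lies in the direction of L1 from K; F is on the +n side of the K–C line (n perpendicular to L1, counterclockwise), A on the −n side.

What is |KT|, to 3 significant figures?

46.4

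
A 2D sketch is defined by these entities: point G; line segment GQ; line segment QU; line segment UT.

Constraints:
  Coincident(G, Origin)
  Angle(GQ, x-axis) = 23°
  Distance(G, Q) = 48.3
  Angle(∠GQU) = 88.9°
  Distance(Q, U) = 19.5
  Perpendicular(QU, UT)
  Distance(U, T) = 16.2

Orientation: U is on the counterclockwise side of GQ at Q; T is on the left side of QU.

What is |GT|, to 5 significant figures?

37.078

∠GQU = 88.9°, so QU runs at 23.0° + (180° − 88.9°) = 114.10° from the x-axis; with |QU| = 19.5, U = Q + 19.5·(cos 114.10°, sin 114.10°) = (36.498, 36.673). QU ⟂ UT; with |UT| = 16.2 on the left of QU, T = U + 16.2·(-0.91283, -0.40833) = (21.710, 30.058). Then |GT| = |T − G| = 37.078.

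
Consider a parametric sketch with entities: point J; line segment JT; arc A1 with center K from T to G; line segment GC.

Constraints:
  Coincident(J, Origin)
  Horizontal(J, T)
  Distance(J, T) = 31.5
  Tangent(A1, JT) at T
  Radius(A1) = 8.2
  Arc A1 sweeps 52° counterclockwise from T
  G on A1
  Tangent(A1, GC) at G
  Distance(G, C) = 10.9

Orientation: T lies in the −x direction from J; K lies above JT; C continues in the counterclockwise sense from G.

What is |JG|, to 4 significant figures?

25.24

J is at the origin; JT is horizontal with |JT| = 31.5 and T on the −x side, so T = (-31.50, 0.000). The tangent condition forces KT to be normal to JT, so K = T + (0, 8.2) = (-31.50, 8.200). On A1, T sits at bearing -90° from K; a 52° counterclockwise sweep puts G at bearing -38°, so G = K + 8.2·(cos -38°, sin -38°) = (-25.04, 3.152). Then |JG| = |G − J| = 25.24.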